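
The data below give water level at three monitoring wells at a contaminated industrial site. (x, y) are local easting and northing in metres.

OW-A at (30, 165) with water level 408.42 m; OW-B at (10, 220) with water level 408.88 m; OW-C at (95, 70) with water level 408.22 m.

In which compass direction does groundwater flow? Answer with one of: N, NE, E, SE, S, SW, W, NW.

With h = a·x + b·y + c and OW-A as origin, the differences give:
  (-20)·a + 55·b = +0.46
  65·a + (-95)·b = -0.20
Eliminate b (×(-95) and ×55, subtract): -1675·a = -32.700 → a = ∂h/∂x = +0.01952
Back-substitute: b = ∂h/∂y = +0.01546.
Flow = −∇h = (-0.01952 east, -0.01546 north), which points southwest.

SW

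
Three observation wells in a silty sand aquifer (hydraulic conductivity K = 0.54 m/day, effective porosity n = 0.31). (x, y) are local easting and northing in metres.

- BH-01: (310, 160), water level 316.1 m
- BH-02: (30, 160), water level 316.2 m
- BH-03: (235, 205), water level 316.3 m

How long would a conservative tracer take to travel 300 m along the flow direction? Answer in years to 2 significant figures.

Three-point gradient (reference BH-01): Δ to BH-02 = (-280, 0, +0.1), Δ to BH-03 = (-75, 45, +0.2).
∂h/∂x = -0.0003571, ∂h/∂y = +0.003849 (det = -12600).
|∇h| = √(-0.0003571² + 0.003849²) = 0.003866
Seepage velocity v = K·i/n = 0.54 × 0.003866 / 0.31 = 0.006734 m/day.
t = 300 / 0.006734 = 4.455e+04 days = 122 years.

120 years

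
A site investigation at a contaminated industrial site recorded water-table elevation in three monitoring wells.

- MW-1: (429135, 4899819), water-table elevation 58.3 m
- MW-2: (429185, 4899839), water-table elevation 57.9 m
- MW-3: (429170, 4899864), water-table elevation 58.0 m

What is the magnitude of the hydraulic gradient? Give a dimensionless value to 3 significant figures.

Taking MW-1 as reference: MW-2−MW-1 = (50, 20, -0.4); MW-3−MW-1 = (35, 45, -0.3).
Solve a·Δx + b·Δy = Δh: det = 50·45 − 35·20 = 1550.
∂h/∂x = [(-0.4)·45 − (-0.3)·20] / 1550 = -0.007742
∂h/∂y = [50·(-0.3) − 35·(-0.4)] / 1550 = -0.0006452
|∇h| = √(-0.007742² + -0.0006452²) = 0.007769

0.00777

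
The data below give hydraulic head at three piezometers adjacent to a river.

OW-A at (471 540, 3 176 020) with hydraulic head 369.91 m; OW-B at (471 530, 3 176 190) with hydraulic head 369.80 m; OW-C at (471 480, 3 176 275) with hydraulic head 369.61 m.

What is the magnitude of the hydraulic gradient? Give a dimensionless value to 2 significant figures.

0.0030

Taking OW-A as reference: OW-B−OW-A = (-10, 170, -0.11); OW-C−OW-A = (-60, 255, -0.30).
Solve a·Δx + b·Δy = Δh: det = (-10)·255 − (-60)·170 = 7650.
∂h/∂x = [(-0.11)·255 − (-0.30)·170] / 7650 = +0.003000
∂h/∂y = [(-10)·(-0.30) − (-60)·(-0.11)] / 7650 = -0.0004706
|∇h| = √(0.003000² + -0.0004706²) = 0.003037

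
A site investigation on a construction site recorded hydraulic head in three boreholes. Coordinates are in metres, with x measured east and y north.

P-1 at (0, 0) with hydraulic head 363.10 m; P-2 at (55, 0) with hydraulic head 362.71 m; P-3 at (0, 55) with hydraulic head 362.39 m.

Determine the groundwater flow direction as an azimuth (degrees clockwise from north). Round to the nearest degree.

∂h/∂x = (362.71 − 363.10) / (55 − 0) = -0.007091
∂h/∂y = (362.39 − 363.10) / (55 − 0) = -0.01291
Flow direction (−∇h) has components (+0.007091 E, +0.01291 N).
Azimuth = atan2(E, N) = atan2(+0.007091, +0.01291) = 28.8° ≈ 029°.

029°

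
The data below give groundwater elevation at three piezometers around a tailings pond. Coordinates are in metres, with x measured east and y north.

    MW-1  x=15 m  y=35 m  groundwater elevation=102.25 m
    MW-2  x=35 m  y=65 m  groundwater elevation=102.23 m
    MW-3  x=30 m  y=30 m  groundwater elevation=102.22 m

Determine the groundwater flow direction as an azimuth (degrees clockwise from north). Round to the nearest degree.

Taking MW-1 as reference: MW-2−MW-1 = (20, 30, -0.02); MW-3−MW-1 = (15, -5, -0.03).
Determinant of the coordinate differences = 20·(-5) − 15·30 = -550.
∂h/∂x = [(-0.02)·(-5) − (-0.03)·30] / -550 = -0.001818
∂h/∂y = [20·(-0.03) − 15·(-0.02)] / -550 = +0.0005455
Flow direction (−∇h) has components (+0.001818 E, -0.0005455 N).
Azimuth = atan2(E, N) = atan2(+0.001818, -0.0005455) = 106.7° ≈ 107°.

107°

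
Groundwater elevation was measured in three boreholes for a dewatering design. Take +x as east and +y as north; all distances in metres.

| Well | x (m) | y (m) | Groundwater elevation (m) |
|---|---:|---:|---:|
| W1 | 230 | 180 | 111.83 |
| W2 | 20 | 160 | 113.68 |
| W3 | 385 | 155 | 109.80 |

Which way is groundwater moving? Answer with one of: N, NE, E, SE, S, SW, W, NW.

Taking W1 as reference: W2−W1 = (-210, -20, +1.85); W3−W1 = (155, -25, -2.03).
Determinant of the coordinate differences = (-210)·(-25) − 155·(-20) = 8350.
∂h/∂x = [(+1.85)·(-25) − (-2.03)·(-20)] / 8350 = -0.01040
∂h/∂y = [(-210)·(-2.03) − 155·(+1.85)] / 8350 = +0.01671
Flow = −∇h = (+0.01040 east, -0.01671 north), which points southeast.

SE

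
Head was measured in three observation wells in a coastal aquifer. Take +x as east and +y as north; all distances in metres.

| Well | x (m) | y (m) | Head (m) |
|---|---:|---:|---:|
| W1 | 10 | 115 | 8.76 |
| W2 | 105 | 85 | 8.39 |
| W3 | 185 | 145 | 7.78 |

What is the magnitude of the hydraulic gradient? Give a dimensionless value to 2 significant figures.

0.0061

Taking W1 as reference: W2−W1 = (95, -30, -0.37); W3−W1 = (175, 30, -0.98).
Solve a·Δx + b·Δy = Δh: det = 95·30 − 175·(-30) = 8100.
∂h/∂x = [(-0.37)·30 − (-0.98)·(-30)] / 8100 = -0.005000
∂h/∂y = [95·(-0.98) − 175·(-0.37)] / 8100 = -0.003500
|∇h| = √(-0.005000² + -0.003500²) = 0.006103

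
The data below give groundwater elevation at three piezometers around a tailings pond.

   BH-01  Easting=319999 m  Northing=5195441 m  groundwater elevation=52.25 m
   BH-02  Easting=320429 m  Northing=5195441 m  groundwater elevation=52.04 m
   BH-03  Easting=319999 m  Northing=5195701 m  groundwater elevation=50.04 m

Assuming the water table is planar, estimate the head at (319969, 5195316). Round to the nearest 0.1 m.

∂h/∂x = (52.04 − 52.25) / (320429 − 319999) = -0.0004884
∂h/∂y = (50.04 − 52.25) / (5195701 − 5195441) = -0.008500
h(319969, 5195316) = 52.25 + (-0.0004884)·(-30) + (-0.008500)·(-125) = 52.25 +0.015 +1.063 = 53.327 m.

53.3 m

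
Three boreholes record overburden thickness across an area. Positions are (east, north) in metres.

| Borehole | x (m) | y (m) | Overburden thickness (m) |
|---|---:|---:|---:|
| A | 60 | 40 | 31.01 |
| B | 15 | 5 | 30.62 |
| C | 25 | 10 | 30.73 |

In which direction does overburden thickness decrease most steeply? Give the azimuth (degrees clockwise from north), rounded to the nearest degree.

299°

With d = a·x + b·y + c and A as origin, the differences give:
  (-45)·a + (-35)·b = -0.39
  (-35)·a + (-30)·b = -0.28
Eliminate b (×(-30) and ×(-35), subtract): 125·a = 1.900 → a = ∂d/∂x = +0.01520
Back-substitute: b = ∂d/∂y = -0.008400.
Steepest decrease is along −∇f: components (-0.01520 E, +0.008400 N).
Azimuth = atan2(-0.01520, +0.008400) = 298.9° ≈ 299°.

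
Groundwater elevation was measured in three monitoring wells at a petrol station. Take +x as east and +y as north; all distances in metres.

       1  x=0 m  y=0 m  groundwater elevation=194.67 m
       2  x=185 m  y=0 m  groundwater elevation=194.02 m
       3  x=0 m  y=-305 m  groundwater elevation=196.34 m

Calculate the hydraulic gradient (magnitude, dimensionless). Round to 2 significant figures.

0.0065

∂h/∂x = (194.02 − 194.67) / (185 − 0) = -0.003514
∂h/∂y = (196.34 − 194.67) / (-305 − 0) = -0.005475
|∇h| = √(-0.003514² + -0.005475²) = 0.006506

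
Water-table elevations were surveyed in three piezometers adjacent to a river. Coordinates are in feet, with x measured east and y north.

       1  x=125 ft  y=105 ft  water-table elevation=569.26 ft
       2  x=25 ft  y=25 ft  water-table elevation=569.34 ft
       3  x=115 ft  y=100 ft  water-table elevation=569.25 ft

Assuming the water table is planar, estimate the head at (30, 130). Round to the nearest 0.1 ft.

Taking 1 as reference: 2−1 = (-100, -80, +0.08); 3−1 = (-10, -5, -0.01).
Determinant of the coordinate differences = (-100)·(-5) − (-10)·(-80) = -300.
∂h/∂x = [(+0.08)·(-5) − (-0.01)·(-80)] / -300 = +0.004000
∂h/∂y = [(-100)·(-0.01) − (-10)·(+0.08)] / -300 = -0.006000
h(30, 130) = 569.26 + (+0.004000)·(-95) + (-0.006000)·(25) = 569.26 -0.380 -0.150 = 568.730 ft.

568.7 ft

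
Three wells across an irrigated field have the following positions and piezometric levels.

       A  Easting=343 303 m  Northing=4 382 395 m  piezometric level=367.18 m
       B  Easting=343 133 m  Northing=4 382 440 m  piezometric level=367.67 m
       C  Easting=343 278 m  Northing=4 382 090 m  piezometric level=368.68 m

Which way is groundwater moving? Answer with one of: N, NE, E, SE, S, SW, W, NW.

Taking A as reference: B−A = (-170, 45, +0.49); C−A = (-25, -305, +1.50).
Solve a·Δx + b·Δy = Δh: det = (-170)·(-305) − (-25)·45 = 52975.
∂h/∂x = [(+0.49)·(-305) − (+1.50)·45] / 52975 = -0.004095
∂h/∂y = [(-170)·(+1.50) − (-25)·(+0.49)] / 52975 = -0.004582
Flow = −∇h = (+0.004095 east, +0.004582 north), which points northeast.

NE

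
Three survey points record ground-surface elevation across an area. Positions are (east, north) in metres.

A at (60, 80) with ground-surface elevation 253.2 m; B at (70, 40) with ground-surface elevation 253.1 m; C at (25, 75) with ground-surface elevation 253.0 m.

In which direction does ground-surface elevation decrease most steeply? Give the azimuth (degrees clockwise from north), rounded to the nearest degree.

With z = a·x + b·y + c and A as origin, the differences give:
  10·a + (-40)·b = -0.1
  (-35)·a + (-5)·b = -0.2
Eliminate b (×(-5) and ×(-40), subtract): -1450·a = -7.50 → a = ∂z/∂x = +0.005172
Back-substitute: b = ∂z/∂y = +0.003793.
Steepest decrease is along −∇f: components (-0.005172 E, -0.003793 N).
Azimuth = atan2(-0.005172, -0.003793) = 233.7° ≈ 234°.

234°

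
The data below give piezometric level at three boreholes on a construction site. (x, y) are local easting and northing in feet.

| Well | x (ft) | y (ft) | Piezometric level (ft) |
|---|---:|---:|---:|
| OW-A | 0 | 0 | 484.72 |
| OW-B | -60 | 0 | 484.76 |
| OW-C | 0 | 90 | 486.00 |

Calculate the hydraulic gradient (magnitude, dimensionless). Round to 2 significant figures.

∂h/∂x = (484.76 − 484.72) / (-60 − 0) = -0.0006667
∂h/∂y = (486.00 − 484.72) / (90 − 0) = +0.01422
|∇h| = √(-0.0006667² + 0.01422²) = 0.01424

0.014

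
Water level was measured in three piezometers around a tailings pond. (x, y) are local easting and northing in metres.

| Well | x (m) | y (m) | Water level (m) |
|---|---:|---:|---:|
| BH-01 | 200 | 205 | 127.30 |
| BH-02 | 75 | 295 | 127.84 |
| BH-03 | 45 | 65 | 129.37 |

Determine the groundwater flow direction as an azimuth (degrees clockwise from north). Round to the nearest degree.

Three-point gradient (reference BH-01): Δ to BH-02 = (-125, 90, +0.54), Δ to BH-03 = (-155, -140, +2.07).
∂h/∂x = -0.008328, ∂h/∂y = -0.005566 (det = 31450).
Flow direction (−∇h) has components (+0.008328 E, +0.005566 N).
Azimuth = atan2(E, N) = atan2(+0.008328, +0.005566) = 56.2° ≈ 056°.

056°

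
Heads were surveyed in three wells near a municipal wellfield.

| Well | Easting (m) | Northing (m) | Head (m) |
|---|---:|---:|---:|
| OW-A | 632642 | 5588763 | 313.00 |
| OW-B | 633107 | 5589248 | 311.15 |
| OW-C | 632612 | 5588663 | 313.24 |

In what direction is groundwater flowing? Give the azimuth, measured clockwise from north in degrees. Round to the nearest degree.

Taking OW-A as reference: OW-B−OW-A = (465, 485, -1.85); OW-C−OW-A = (-30, -100, +0.24).
Determinant of the coordinate differences = 465·(-100) − (-30)·485 = -31950.
∂h/∂x = [(-1.85)·(-100) − (+0.24)·485] / -31950 = -0.002147
∂h/∂y = [465·(+0.24) − (-30)·(-1.85)] / -31950 = -0.001756
Flow direction (−∇h) has components (+0.002147 E, +0.001756 N).
Azimuth = atan2(E, N) = atan2(+0.002147, +0.001756) = 50.7° ≈ 051°.

051°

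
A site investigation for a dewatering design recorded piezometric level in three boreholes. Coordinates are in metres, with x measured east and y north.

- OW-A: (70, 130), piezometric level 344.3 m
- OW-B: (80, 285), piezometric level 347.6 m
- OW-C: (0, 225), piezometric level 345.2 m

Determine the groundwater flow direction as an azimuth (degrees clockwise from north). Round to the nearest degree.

Three-point gradient (reference OW-A): Δ to OW-B = (10, 155, +3.3), Δ to OW-C = (-70, 95, +0.9).
∂h/∂x = +0.01475, ∂h/∂y = +0.02034 (det = 11800).
Flow direction (−∇h) has components (-0.01475 E, -0.02034 N).
Azimuth = atan2(E, N) = atan2(-0.01475, -0.02034) = 215.9° ≈ 216°.

216°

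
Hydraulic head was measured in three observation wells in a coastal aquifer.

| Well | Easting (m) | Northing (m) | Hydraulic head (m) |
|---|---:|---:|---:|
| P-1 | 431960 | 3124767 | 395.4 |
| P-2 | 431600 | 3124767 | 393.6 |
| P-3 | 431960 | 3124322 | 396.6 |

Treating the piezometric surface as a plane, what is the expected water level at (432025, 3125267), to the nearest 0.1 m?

394.4 m

∂h/∂x = (393.6 − 395.4) / (431600 − 431960) = +0.005000
∂h/∂y = (396.6 − 395.4) / (3124322 − 3124767) = -0.002697
h(432025, 3125267) = 395.4 + (+0.005000)·(65) + (-0.002697)·(500) = 395.4 +0.325 -1.348 = 394.377 m.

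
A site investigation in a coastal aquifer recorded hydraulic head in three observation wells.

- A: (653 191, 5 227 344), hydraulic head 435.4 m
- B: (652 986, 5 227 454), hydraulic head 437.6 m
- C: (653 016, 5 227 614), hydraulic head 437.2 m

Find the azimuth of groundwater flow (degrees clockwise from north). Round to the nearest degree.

088°

With h = a·x + b·y + c and A as origin, the differences give:
  (-205)·a + 110·b = +2.2
  (-175)·a + 270·b = +1.8
Eliminate b (×270 and ×110, subtract): -36100·a = 396.00 → a = ∂h/∂x = -0.01097
Back-substitute: b = ∂h/∂y = -0.0004432.
Flow direction (−∇h) has components (+0.01097 E, +0.0004432 N).
Azimuth = atan2(E, N) = atan2(+0.01097, +0.0004432) = 87.7° ≈ 088°.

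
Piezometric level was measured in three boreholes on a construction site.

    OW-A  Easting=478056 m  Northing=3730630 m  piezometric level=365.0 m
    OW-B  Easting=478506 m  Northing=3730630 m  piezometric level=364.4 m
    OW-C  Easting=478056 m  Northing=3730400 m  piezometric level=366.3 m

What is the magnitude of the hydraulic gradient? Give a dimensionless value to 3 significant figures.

∂h/∂x = (364.4 − 365.0) / (478506 − 478056) = -0.001333
∂h/∂y = (366.3 − 365.0) / (3730400 − 3730630) = -0.005652
|∇h| = √(-0.001333² + -0.005652²) = 0.005807

0.00581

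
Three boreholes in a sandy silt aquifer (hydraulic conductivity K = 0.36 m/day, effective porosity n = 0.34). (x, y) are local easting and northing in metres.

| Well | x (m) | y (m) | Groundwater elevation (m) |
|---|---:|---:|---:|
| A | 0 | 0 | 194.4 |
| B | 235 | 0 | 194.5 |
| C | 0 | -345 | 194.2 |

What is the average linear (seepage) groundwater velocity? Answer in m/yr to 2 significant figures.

0.28 m/yr

∂h/∂x = (194.5 − 194.4) / (235 − 0) = +0.0004255
∂h/∂y = (194.2 − 194.4) / (-345 − 0) = +0.0005797
|∇h| = √(0.0004255² + 0.0005797²) = 0.0007191
Seepage velocity v = K·i/n = 0.36 × 0.0007191 / 0.34 = 0.0007614 m/day = 0.2781 m/yr.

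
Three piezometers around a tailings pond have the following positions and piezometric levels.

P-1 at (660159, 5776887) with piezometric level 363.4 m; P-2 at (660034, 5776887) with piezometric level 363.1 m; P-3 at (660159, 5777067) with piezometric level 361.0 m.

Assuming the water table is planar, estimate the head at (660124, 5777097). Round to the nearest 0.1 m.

360.5 m

∂h/∂x = (363.1 − 363.4) / (660034 − 660159) = +0.002400
∂h/∂y = (361.0 − 363.4) / (5777067 − 5776887) = -0.01333
h(660124, 5777097) = 363.4 + (+0.002400)·(-35) + (-0.01333)·(210) = 363.4 -0.084 -2.800 = 360.516 m.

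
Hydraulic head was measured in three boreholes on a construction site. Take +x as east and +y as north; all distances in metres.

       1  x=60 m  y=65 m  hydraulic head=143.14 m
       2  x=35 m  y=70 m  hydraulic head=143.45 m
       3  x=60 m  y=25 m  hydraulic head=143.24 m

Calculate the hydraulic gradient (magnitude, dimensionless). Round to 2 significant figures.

Differences from 1: to 2 (Δx, Δy, Δh) = (-25, 5, +0.31); to 3 = (0, -40, +0.10).
Solve a·Δx + b·Δy = Δh: det = (-25)·(-40) − 0·5 = 1000.
∂h/∂x = [(+0.31)·(-40) − (+0.10)·5] / 1000 = -0.01290
∂h/∂y = [(-25)·(+0.10) − 0·(+0.31)] / 1000 = -0.002500
|∇h| = √(-0.01290² + -0.002500²) = 0.01314

0.013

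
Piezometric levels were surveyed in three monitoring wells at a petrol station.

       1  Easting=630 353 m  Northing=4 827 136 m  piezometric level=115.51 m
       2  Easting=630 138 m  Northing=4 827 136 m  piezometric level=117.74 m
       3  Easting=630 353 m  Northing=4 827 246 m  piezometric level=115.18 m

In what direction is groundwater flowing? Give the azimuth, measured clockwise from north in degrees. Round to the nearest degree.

074°

∂h/∂x = (117.74 − 115.51) / (630138 − 630353) = -0.01037
∂h/∂y = (115.18 − 115.51) / (4827246 − 4827136) = -0.003000
Flow direction (−∇h) has components (+0.01037 E, +0.003000 N).
Azimuth = atan2(E, N) = atan2(+0.01037, +0.003000) = 73.9° ≈ 074°.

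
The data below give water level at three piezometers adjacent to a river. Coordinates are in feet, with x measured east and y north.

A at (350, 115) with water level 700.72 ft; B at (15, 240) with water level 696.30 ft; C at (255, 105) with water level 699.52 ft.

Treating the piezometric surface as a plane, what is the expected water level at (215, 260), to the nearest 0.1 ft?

Differences from A: to B (Δx, Δy, Δh) = (-335, 125, -4.42); to C = (-95, -10, -1.20).
Determinant of the coordinate differences = (-335)·(-10) − (-95)·125 = 15225.
∂h/∂x = [(-4.42)·(-10) − (-1.20)·125] / 15225 = +0.01276
∂h/∂y = [(-335)·(-1.20) − (-95)·(-4.42)] / 15225 = -0.001176
h(215, 260) = 700.72 + (+0.01276)·(-135) + (-0.001176)·(145) = 700.72 -1.722 -0.170 = 698.828 ft.

698.8 ft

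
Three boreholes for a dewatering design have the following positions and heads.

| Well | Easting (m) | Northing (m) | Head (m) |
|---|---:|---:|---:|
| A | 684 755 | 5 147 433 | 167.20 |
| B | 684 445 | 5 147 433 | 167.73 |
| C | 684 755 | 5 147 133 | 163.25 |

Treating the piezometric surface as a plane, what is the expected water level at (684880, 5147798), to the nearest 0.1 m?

∂h/∂x = (167.73 − 167.20) / (684445 − 684755) = -0.001710
∂h/∂y = (163.25 − 167.20) / (5147133 − 5147433) = +0.01317
h(684880, 5147798) = 167.20 + (-0.001710)·(125) + (+0.01317)·(365) = 167.20 -0.214 +4.806 = 171.792 m.

171.8 m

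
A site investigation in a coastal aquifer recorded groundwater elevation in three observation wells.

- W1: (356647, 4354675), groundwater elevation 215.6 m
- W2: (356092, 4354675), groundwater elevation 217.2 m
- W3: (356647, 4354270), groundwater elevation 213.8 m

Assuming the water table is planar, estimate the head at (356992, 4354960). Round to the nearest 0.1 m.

∂h/∂x = (217.2 − 215.6) / (356092 − 356647) = -0.002883
∂h/∂y = (213.8 − 215.6) / (4354270 − 4354675) = +0.004444
h(356992, 4354960) = 215.6 + (-0.002883)·(345) + (+0.004444)·(285) = 215.6 -0.995 +1.267 = 215.872 m.

215.9 m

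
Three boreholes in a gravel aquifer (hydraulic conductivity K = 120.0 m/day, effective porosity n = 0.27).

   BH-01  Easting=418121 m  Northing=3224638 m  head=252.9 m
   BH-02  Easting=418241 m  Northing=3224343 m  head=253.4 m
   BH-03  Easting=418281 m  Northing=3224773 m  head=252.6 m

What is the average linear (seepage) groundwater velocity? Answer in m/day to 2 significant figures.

0.83 m/day

With h = a·x + b·y + c and BH-01 as origin, the differences give:
  120·a + (-295)·b = +0.5
  160·a + 135·b = -0.3
Eliminate b (×135 and ×(-295), subtract): 63400·a = -21.00 → a = ∂h/∂x = -0.0003312
Back-substitute: b = ∂h/∂y = -0.001830.
|∇h| = √(-0.0003312² + -0.001830²) = 0.00186
Seepage velocity v = K·i/n = 120.0 × 0.00186 / 0.27 = 0.8267 m/day.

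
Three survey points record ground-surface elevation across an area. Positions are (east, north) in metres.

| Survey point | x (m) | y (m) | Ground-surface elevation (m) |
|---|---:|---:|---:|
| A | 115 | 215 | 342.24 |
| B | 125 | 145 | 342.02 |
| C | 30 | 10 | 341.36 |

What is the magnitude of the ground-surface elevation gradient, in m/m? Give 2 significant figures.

Taking A as reference: B−A = (10, -70, -0.22); C−A = (-85, -205, -0.88).
Solve a·Δx + b·Δy = Δz: det = 10·(-205) − (-85)·(-70) = -8000.
∂z/∂x = [(-0.22)·(-205) − (-0.88)·(-70)] / -8000 = +0.002062
∂z/∂y = [10·(-0.88) − (-85)·(-0.22)] / -8000 = +0.003438
|∇f| = √(0.002062² + 0.003438²) = 0.004009 m/m

0.0040 m/m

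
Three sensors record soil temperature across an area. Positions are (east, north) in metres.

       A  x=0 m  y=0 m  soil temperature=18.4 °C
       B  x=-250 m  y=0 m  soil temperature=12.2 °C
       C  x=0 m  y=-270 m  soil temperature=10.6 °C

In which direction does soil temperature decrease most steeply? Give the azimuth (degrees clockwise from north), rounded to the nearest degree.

∂T/∂x = (12.2 − 18.4) / (-250 − 0) = +0.02480
∂T/∂y = (10.6 − 18.4) / (-270 − 0) = +0.02889
Steepest decrease is along −∇f: components (-0.02480 E, -0.02889 N).
Azimuth = atan2(-0.02480, -0.02889) = 220.6° ≈ 221°.

221°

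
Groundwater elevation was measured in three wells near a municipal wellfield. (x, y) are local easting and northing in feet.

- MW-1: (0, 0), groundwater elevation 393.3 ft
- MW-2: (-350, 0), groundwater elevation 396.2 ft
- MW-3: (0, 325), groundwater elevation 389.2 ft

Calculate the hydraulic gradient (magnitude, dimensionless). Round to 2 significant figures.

0.015

∂h/∂x = (396.2 − 393.3) / (-350 − 0) = -0.008286
∂h/∂y = (389.2 − 393.3) / (325 − 0) = -0.01262
|∇h| = √(-0.008286² + -0.01262²) = 0.0151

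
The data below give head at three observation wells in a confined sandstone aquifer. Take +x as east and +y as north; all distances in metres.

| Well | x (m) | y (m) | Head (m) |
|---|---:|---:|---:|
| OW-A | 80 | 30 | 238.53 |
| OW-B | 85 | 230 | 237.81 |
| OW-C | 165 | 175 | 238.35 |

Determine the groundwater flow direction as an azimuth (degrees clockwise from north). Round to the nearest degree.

311°

With h = a·x + b·y + c and OW-A as origin, the differences give:
  5·a + 200·b = -0.72
  85·a + 145·b = -0.18
Eliminate b (×145 and ×200, subtract): -16275·a = -68.400 → a = ∂h/∂x = +0.004203
Back-substitute: b = ∂h/∂y = -0.003705.
Flow direction (−∇h) has components (-0.004203 E, +0.003705 N).
Azimuth = atan2(E, N) = atan2(-0.004203, +0.003705) = 311.4° ≈ 311°.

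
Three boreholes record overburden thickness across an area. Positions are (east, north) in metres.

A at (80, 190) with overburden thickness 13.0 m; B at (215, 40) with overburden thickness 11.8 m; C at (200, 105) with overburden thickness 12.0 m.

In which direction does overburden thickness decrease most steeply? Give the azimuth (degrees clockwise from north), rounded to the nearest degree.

101°

Differences from A: to B (Δx, Δy, Δh) = (135, -150, -1.2); to C = (120, -85, -1.0).
Determinant of the coordinate differences = 135·(-85) − 120·(-150) = 6525.
∂d/∂x = [(-1.2)·(-85) − (-1.0)·(-150)] / 6525 = -0.007356
∂d/∂y = [135·(-1.0) − 120·(-1.2)] / 6525 = +0.001379
Steepest decrease is along −∇f: components (+0.007356 E, -0.001379 N).
Azimuth = atan2(+0.007356, -0.001379) = 100.6° ≈ 101°.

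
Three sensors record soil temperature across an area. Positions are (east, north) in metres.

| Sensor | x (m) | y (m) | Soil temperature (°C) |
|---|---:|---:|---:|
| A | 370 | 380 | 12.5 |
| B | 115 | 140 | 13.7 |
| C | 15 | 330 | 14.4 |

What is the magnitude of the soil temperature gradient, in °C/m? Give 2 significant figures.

Taking A as reference: B−A = (-255, -240, +1.2); C−A = (-355, -50, +1.9).
Determinant of the coordinate differences = (-255)·(-50) − (-355)·(-240) = -72450.
∂T/∂x = [(+1.2)·(-50) − (+1.9)·(-240)] / -72450 = -0.005466
∂T/∂y = [(-255)·(+1.9) − (-355)·(+1.2)] / -72450 = +0.0008075
|∇f| = √(-0.005466² + 0.0008075²) = 0.005525 °C/m

0.0055 °C/m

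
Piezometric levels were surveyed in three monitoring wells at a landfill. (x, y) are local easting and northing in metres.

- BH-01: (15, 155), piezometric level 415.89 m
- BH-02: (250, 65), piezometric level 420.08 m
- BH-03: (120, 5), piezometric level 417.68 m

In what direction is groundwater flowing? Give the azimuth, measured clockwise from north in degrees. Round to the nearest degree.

Taking BH-01 as reference: BH-02−BH-01 = (235, -90, +4.19); BH-03−BH-01 = (105, -150, +1.79).
Determinant of the coordinate differences = 235·(-150) − 105·(-90) = -25800.
∂h/∂x = [(+4.19)·(-150) − (+1.79)·(-90)] / -25800 = +0.01812
∂h/∂y = [235·(+1.79) − 105·(+4.19)] / -25800 = +0.0007481
Flow direction (−∇h) has components (-0.01812 E, -0.0007481 N).
Azimuth = atan2(E, N) = atan2(-0.01812, -0.0007481) = 267.6° ≈ 268°.

268°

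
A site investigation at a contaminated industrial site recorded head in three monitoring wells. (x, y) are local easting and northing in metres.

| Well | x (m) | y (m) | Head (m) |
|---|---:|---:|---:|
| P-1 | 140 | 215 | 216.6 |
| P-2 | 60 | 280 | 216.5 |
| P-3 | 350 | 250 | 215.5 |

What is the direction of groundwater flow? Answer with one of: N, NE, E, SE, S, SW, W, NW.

NE

With h = a·x + b·y + c and P-1 as origin, the differences give:
  (-80)·a + 65·b = -0.1
  210·a + 35·b = -1.1
Eliminate b (×35 and ×65, subtract): -16450·a = 68.00 → a = ∂h/∂x = -0.004134
Back-substitute: b = ∂h/∂y = -0.006626.
Flow = −∇h = (+0.004134 east, +0.006626 north), which points northeast.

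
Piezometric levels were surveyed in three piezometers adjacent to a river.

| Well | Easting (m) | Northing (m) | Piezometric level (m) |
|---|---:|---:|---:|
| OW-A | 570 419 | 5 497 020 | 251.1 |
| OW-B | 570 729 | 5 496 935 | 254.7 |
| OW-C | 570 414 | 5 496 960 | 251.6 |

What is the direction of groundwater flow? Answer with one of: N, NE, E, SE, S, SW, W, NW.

With h = a·x + b·y + c and OW-A as origin, the differences give:
  310·a + (-85)·b = +3.6
  (-5)·a + (-60)·b = +0.5
Eliminate b (×(-60) and ×(-85), subtract): -19025·a = -173.50 → a = ∂h/∂x = +0.009120
Back-substitute: b = ∂h/∂y = -0.009093.
Flow = −∇h = (-0.009120 east, +0.009093 north), which points northwest.

NW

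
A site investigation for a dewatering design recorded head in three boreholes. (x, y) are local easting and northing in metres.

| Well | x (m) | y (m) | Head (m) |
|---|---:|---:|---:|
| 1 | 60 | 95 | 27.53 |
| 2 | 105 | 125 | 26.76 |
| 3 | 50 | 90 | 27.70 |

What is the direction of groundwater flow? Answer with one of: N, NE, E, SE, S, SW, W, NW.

E

Differences from 1: to 2 (Δx, Δy, Δh) = (45, 30, -0.77); to 3 = (-10, -5, +0.17).
Solve a·Δx + b·Δy = Δh: det = 45·(-5) − (-10)·30 = 75.
∂h/∂x = [(-0.77)·(-5) − (+0.17)·30] / 75 = -0.01667
∂h/∂y = [45·(+0.17) − (-10)·(-0.77)] / 75 = -0.0006667
Flow = −∇h = (+0.01667 east, +0.0006667 north), which points east.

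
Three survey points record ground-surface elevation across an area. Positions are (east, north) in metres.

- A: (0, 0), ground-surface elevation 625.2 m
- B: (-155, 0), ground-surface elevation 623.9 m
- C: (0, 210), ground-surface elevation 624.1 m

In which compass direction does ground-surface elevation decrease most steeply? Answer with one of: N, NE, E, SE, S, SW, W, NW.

NW

∂z/∂x = (623.9 − 625.2) / (-155 − 0) = +0.008387
∂z/∂y = (624.1 − 625.2) / (210 − 0) = -0.005238
Steepest decrease is along −∇f = (-0.008387 E, +0.005238 N) → northwest.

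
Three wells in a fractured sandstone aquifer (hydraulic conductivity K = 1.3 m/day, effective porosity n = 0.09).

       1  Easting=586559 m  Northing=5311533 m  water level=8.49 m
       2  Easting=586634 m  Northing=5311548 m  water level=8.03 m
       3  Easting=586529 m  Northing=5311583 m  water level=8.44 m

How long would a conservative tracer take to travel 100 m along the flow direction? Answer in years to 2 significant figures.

2.8 years

With h = a·x + b·y + c and 1 as origin, the differences give:
  75·a + 15·b = -0.46
  (-30)·a + 50·b = -0.05
Eliminate b (×50 and ×15, subtract): 4200·a = -22.250 → a = ∂h/∂x = -0.005298
Back-substitute: b = ∂h/∂y = -0.004179.
|∇h| = √(-0.005298² + -0.004179²) = 0.006748
Seepage velocity v = K·i/n = 1.3 × 0.006748 / 0.09 = 0.09747 m/day.
t = 100 / 0.09747 = 1026 days = 2.81 years.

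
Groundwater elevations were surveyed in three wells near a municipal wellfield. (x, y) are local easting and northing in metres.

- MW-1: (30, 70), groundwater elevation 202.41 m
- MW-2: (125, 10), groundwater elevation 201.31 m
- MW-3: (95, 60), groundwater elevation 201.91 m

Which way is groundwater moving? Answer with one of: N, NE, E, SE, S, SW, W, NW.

SE

With h = a·x + b·y + c and MW-1 as origin, the differences give:
  95·a + (-60)·b = -1.10
  65·a + (-10)·b = -0.50
Eliminate b (×(-10) and ×(-60), subtract): 2950·a = -19.000 → a = ∂h/∂x = -0.006441
Back-substitute: b = ∂h/∂y = +0.008136.
Flow = −∇h = (+0.006441 east, -0.008136 north), which points southeast.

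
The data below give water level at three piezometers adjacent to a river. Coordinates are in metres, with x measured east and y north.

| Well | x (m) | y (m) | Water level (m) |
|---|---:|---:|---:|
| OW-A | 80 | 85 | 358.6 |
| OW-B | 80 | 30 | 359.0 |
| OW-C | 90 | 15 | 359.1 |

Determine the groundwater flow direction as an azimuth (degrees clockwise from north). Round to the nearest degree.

007°

With h = a·x + b·y + c and OW-A as origin, the differences give:
  0·a + (-55)·b = +0.4
  10·a + (-70)·b = +0.5
Eliminate b (×(-70) and ×(-55), subtract): 550·a = -0.50 → a = ∂h/∂x = -0.0009091
Back-substitute: b = ∂h/∂y = -0.007273.
Flow direction (−∇h) has components (+0.0009091 E, +0.007273 N).
Azimuth = atan2(E, N) = atan2(+0.0009091, +0.007273) = 7.1° ≈ 007°.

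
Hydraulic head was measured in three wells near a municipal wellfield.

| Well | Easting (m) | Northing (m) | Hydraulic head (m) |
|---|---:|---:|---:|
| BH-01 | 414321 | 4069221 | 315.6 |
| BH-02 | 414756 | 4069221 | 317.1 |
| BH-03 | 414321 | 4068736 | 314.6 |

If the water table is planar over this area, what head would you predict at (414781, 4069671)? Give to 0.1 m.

318.1 m

∂h/∂x = (317.1 − 315.6) / (414756 − 414321) = +0.003448
∂h/∂y = (314.6 − 315.6) / (4068736 − 4069221) = +0.002062
h(414781, 4069671) = 315.6 + (+0.003448)·(460) + (+0.002062)·(450) = 315.6 +1.586 +0.928 = 318.114 m.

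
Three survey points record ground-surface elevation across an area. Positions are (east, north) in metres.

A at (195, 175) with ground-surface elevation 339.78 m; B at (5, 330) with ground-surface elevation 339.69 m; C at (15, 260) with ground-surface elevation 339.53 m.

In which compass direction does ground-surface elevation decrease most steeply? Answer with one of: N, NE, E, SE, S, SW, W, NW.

SW

Three-point gradient (reference A): Δ to B = (-190, 155, -0.09), Δ to C = (-180, 85, -0.25).
∂z/∂x = +0.002647, ∂z/∂y = +0.002664 (det = 11750).
Steepest decrease is along −∇f = (-0.002647 E, -0.002664 N) → southwest.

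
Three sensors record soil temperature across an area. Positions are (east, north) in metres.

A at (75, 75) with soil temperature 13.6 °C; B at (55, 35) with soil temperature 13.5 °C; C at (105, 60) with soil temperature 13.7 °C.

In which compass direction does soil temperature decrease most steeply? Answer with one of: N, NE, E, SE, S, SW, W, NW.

W

Differences from A: to B (Δx, Δy, Δh) = (-20, -40, -0.1); to C = (30, -15, +0.1).
Determinant of the coordinate differences = (-20)·(-15) − 30·(-40) = 1500.
∂T/∂x = [(-0.1)·(-15) − (+0.1)·(-40)] / 1500 = +0.003667
∂T/∂y = [(-20)·(+0.1) − 30·(-0.1)] / 1500 = +0.0006667
Steepest decrease is along −∇f = (-0.003667 E, -0.0006667 N) → west.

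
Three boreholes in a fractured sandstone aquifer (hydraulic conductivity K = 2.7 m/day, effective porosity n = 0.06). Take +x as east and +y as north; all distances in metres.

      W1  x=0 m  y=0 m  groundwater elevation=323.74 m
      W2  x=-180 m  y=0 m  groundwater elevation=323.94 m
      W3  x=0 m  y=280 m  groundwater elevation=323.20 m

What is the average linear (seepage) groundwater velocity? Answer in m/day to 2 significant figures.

∂h/∂x = (323.94 − 323.74) / (-180 − 0) = -0.001111
∂h/∂y = (323.20 − 323.74) / (280 − 0) = -0.001929
|∇h| = √(-0.001111² + -0.001929²) = 0.002226
Seepage velocity v = K·i/n = 2.7 × 0.002226 / 0.06 = 0.1002 m/day.

0.10 m/day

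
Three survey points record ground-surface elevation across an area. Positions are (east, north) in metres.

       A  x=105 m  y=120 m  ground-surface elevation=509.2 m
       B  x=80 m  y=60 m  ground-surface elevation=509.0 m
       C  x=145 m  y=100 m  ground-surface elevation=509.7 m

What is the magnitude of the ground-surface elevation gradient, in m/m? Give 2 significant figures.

Differences from A: to B (Δx, Δy, Δh) = (-25, -60, -0.2); to C = (40, -20, +0.5).
Determinant of the coordinate differences = (-25)·(-20) − 40·(-60) = 2900.
∂z/∂x = [(-0.2)·(-20) − (+0.5)·(-60)] / 2900 = +0.01172
∂z/∂y = [(-25)·(+0.5) − 40·(-0.2)] / 2900 = -0.001552
|∇f| = √(0.01172² + -0.001552²) = 0.01182 m/m

0.012 m/m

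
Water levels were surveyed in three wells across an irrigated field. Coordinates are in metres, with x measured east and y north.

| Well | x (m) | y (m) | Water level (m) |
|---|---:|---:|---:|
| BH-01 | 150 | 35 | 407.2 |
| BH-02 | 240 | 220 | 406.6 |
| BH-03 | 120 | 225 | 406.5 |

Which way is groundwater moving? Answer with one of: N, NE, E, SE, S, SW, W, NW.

Differences from BH-01: to BH-02 (Δx, Δy, Δh) = (90, 185, -0.6); to BH-03 = (-30, 190, -0.7).
Solve a·Δx + b·Δy = Δh: det = 90·190 − (-30)·185 = 22650.
∂h/∂x = [(-0.6)·190 − (-0.7)·185] / 22650 = +0.0006843
∂h/∂y = [90·(-0.7) − (-30)·(-0.6)] / 22650 = -0.003576
Flow = −∇h = (-0.0006843 east, +0.003576 north), which points north.

N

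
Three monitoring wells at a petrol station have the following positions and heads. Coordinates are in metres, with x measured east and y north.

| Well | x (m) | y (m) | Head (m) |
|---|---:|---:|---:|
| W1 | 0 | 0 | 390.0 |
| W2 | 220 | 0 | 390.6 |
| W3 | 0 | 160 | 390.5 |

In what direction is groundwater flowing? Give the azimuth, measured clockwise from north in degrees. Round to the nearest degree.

∂h/∂x = (390.6 − 390.0) / (220 − 0) = +0.002727
∂h/∂y = (390.5 − 390.0) / (160 − 0) = +0.003125
Flow direction (−∇h) has components (-0.002727 E, -0.003125 N).
Azimuth = atan2(E, N) = atan2(-0.002727, -0.003125) = 221.1° ≈ 221°.

221°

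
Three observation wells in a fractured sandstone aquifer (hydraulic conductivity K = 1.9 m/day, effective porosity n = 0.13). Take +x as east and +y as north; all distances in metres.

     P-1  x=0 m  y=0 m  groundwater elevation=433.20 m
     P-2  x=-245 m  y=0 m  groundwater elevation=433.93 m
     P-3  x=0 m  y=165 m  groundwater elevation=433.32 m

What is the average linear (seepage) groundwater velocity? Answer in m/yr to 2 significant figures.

16 m/yr

∂h/∂x = (433.93 − 433.20) / (-245 − 0) = -0.002980
∂h/∂y = (433.32 − 433.20) / (165 − 0) = +0.0007273
|∇h| = √(-0.002980² + 0.0007273²) = 0.003067
Seepage velocity v = K·i/n = 1.9 × 0.003067 / 0.13 = 0.04483 m/day = 16.37 m/yr.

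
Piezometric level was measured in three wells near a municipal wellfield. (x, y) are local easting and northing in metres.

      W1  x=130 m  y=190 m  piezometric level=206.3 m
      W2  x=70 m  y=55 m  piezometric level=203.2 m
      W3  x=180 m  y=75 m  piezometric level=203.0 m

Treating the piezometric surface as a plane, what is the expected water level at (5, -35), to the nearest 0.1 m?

201.3 m

Three-point gradient (reference W1): Δ to W2 = (-60, -135, -3.1), Δ to W3 = (50, -115, -3.3).
∂h/∂x = -0.006520, ∂h/∂y = +0.02586 (det = 13650).
h(5, -35) = 206.3 + (-0.006520)·(-125) + (+0.02586)·(-225) = 206.3 +0.815 -5.819 = 201.296 m.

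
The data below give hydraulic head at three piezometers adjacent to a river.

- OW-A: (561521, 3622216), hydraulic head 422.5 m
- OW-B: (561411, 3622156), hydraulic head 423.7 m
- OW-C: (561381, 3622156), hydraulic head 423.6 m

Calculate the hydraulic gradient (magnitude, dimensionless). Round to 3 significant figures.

0.0263

With h = a·x + b·y + c and OW-A as origin, the differences give:
  (-110)·a + (-60)·b = +1.2
  (-140)·a + (-60)·b = +1.1
Eliminate b (×(-60) and ×(-60), subtract): -1800·a = -6.00 → a = ∂h/∂x = +0.003333
Back-substitute: b = ∂h/∂y = -0.02611.
|∇h| = √(0.003333² + -0.02611²) = 0.02632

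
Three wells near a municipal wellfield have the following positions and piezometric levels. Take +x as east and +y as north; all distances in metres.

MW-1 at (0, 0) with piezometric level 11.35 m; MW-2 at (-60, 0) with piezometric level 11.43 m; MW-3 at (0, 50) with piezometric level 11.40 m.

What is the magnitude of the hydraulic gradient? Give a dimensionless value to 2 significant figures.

∂h/∂x = (11.43 − 11.35) / (-60 − 0) = -0.001333
∂h/∂y = (11.40 − 11.35) / (50 − 0) = +0.001000
|∇h| = √(-0.001333² + 0.001000²) = 0.001666

0.0017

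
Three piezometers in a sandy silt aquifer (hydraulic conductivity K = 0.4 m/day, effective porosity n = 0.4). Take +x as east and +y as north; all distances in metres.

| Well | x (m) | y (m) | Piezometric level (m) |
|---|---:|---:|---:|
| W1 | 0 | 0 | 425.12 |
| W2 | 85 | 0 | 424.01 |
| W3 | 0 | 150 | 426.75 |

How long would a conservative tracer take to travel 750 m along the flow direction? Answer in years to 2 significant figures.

∂h/∂x = (424.01 − 425.12) / (85 − 0) = -0.01306
∂h/∂y = (426.75 − 425.12) / (150 − 0) = +0.01087
|∇h| = √(-0.01306² + 0.01087²) = 0.01699
Seepage velocity v = K·i/n = 0.4 × 0.01699 / 0.4 = 0.01699 m/day.
t = 750 / 0.01699 = 4.414e+04 days = 121 years.

120 years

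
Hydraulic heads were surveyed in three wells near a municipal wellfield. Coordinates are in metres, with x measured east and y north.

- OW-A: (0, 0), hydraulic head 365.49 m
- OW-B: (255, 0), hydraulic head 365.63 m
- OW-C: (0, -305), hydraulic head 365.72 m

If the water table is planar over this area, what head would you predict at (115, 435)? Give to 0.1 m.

365.2 m

∂h/∂x = (365.63 − 365.49) / (255 − 0) = +0.0005490
∂h/∂y = (365.72 − 365.49) / (-305 − 0) = -0.0007541
h(115, 435) = 365.49 + (+0.0005490)·(115) + (-0.0007541)·(435) = 365.49 +0.063 -0.328 = 365.225 m.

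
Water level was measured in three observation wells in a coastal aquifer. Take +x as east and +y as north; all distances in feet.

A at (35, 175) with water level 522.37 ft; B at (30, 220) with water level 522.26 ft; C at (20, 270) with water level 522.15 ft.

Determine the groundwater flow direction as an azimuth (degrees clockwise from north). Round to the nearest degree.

Differences from A: to B (Δx, Δy, Δh) = (-5, 45, -0.11); to C = (-15, 95, -0.22).
Solve a·Δx + b·Δy = Δh: det = (-5)·95 − (-15)·45 = 200.
∂h/∂x = [(-0.11)·95 − (-0.22)·45] / 200 = -0.002750
∂h/∂y = [(-5)·(-0.22) − (-15)·(-0.11)] / 200 = -0.002750
Flow direction (−∇h) has components (+0.002750 E, +0.002750 N).
Azimuth = atan2(E, N) = atan2(+0.002750, +0.002750) = 45.0° ≈ 045°.

045°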